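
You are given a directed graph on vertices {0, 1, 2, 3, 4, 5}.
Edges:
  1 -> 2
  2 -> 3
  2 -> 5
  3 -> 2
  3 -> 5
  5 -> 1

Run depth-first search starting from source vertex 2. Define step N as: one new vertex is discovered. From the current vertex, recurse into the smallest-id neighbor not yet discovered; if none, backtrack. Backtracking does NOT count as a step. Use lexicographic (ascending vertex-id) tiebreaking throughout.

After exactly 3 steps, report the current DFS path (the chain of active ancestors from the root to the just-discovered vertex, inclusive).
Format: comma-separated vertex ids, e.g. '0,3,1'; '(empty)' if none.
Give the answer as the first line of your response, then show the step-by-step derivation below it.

2,3,5

step 1: discover 2; path=2; order=2
step 2: discover 3; path=2>3; order=2,3
step 3: discover 5; path=2>3>5; order=2,3,5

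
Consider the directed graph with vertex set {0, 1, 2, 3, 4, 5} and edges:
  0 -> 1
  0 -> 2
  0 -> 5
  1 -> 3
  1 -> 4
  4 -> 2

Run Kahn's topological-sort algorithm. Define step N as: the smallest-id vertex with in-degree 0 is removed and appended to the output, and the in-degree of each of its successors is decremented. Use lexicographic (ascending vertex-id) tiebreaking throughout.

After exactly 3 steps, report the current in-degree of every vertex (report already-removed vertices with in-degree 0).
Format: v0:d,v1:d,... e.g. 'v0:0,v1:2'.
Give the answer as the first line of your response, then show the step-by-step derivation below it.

v0:0,v1:0,v2:1,v3:0,v4:0,v5:0

step 1: output 0; order=[0]; indeg=(0,0,1,1,1,0)
step 2: output 1; order=[0,1]; indeg=(0,0,1,0,0,0)
step 3: output 3; order=[0,1,3]; indeg=(0,0,1,0,0,0)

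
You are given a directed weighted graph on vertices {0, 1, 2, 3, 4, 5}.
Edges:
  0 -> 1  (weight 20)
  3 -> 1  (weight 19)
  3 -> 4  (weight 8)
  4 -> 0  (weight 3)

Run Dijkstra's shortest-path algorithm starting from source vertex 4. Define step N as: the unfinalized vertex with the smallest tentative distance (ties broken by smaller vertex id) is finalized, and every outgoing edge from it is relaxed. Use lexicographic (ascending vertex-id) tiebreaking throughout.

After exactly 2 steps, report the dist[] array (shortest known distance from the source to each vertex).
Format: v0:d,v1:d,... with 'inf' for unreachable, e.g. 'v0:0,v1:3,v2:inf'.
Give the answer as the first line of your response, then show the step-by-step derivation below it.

v0:3,v1:23,v2:inf,v3:inf,v4:0,v5:inf

step 1: dist = v0:3,v1:inf,v2:inf,v3:inf,v4:0,v5:inf
step 2: dist = v0:3,v1:23,v2:inf,v3:inf,v4:0,v5:inf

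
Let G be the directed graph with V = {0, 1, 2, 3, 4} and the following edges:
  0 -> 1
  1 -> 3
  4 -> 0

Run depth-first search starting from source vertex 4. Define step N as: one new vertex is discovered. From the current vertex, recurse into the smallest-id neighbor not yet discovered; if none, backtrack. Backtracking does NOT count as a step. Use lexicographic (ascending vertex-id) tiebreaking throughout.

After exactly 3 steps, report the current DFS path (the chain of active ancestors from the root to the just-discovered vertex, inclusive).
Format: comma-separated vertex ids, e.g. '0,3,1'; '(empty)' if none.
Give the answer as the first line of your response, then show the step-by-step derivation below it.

4,0,1

step 1: discover 4; path=4; order=4
step 2: discover 0; path=4>0; order=4,0
step 3: discover 1; path=4>0>1; order=4,0,1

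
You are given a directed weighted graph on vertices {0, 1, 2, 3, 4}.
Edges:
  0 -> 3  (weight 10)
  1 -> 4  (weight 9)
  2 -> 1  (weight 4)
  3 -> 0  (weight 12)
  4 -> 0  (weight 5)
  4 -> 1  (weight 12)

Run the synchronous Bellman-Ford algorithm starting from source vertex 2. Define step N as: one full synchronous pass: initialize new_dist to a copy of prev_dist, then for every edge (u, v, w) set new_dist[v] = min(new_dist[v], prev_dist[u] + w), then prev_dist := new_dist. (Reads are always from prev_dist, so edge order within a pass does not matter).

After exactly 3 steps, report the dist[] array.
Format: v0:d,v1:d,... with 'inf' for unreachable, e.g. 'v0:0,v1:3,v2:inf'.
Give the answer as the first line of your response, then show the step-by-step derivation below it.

v0:18,v1:4,v2:0,v3:inf,v4:13

step 1: dist = v0:inf,v1:4,v2:0,v3:inf,v4:inf
step 2: dist = v0:inf,v1:4,v2:0,v3:inf,v4:13
step 3: dist = v0:18,v1:4,v2:0,v3:inf,v4:13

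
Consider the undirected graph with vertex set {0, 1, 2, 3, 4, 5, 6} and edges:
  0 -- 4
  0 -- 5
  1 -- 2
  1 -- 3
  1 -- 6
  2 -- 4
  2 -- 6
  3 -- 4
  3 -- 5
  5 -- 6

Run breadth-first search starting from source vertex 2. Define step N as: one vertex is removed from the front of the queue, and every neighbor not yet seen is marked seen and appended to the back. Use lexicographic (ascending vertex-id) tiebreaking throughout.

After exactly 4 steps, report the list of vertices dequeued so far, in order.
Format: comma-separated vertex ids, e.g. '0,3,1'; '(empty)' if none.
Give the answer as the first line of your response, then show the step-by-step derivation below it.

2,1,4,6

step 1: dequeue 2; queue=[1,4,6]; order=2
step 2: dequeue 1; queue=[4,6,3]; order=2,1
step 3: dequeue 4; queue=[6,3,0]; order=2,1,4
step 4: dequeue 6; queue=[3,0,5]; order=2,1,4,6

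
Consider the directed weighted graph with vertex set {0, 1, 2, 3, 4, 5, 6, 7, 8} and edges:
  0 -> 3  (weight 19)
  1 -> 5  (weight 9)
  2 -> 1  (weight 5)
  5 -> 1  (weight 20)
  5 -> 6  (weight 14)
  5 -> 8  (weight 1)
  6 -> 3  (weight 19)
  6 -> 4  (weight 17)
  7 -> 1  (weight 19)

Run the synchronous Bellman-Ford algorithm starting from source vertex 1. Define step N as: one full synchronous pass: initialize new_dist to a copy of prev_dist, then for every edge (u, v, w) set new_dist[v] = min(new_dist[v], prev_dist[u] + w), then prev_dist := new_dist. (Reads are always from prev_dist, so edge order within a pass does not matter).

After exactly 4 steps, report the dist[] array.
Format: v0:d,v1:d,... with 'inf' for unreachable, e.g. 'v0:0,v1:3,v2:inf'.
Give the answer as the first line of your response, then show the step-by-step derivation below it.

v0:inf,v1:0,v2:inf,v3:42,v4:40,v5:9,v6:23,v7:inf,v8:10

step 1: dist = v0:inf,v1:0,v2:inf,v3:inf,v4:inf,v5:9,v6:inf,v7:inf,v8:inf
step 2: dist = v0:inf,v1:0,v2:inf,v3:inf,v4:inf,v5:9,v6:23,v7:inf,v8:10
step 3: dist = v0:inf,v1:0,v2:inf,v3:42,v4:40,v5:9,v6:23,v7:inf,v8:10
step 4: dist = v0:inf,v1:0,v2:inf,v3:42,v4:40,v5:9,v6:23,v7:inf,v8:10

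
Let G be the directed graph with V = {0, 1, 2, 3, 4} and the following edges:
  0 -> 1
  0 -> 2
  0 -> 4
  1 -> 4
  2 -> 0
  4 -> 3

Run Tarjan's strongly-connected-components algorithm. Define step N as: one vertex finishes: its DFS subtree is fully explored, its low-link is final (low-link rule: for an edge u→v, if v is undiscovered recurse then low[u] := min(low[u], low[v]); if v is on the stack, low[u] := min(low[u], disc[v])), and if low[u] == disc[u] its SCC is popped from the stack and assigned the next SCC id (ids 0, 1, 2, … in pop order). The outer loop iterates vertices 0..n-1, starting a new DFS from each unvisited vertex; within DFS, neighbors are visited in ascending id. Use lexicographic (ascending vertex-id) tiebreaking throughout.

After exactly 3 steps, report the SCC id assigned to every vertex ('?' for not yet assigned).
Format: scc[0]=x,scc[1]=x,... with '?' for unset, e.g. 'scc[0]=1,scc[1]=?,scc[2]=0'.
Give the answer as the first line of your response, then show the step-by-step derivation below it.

scc[0]=?,scc[1]=2,scc[2]=?,scc[3]=0,scc[4]=1

step 1: low=(low[0]=0,low[1]=1,low[2]=?,low[3]=3,low[4]=2); scc=(scc[0]=?,scc[1]=?,scc[2]=?,scc[3]=0,scc[4]=?)
step 2: low=(low[0]=0,low[1]=1,low[2]=?,low[3]=3,low[4]=2); scc=(scc[0]=?,scc[1]=?,scc[2]=?,scc[3]=0,scc[4]=1)
step 3: low=(low[0]=0,low[1]=1,low[2]=?,low[3]=3,low[4]=2); scc=(scc[0]=?,scc[1]=2,scc[2]=?,scc[3]=0,scc[4]=1)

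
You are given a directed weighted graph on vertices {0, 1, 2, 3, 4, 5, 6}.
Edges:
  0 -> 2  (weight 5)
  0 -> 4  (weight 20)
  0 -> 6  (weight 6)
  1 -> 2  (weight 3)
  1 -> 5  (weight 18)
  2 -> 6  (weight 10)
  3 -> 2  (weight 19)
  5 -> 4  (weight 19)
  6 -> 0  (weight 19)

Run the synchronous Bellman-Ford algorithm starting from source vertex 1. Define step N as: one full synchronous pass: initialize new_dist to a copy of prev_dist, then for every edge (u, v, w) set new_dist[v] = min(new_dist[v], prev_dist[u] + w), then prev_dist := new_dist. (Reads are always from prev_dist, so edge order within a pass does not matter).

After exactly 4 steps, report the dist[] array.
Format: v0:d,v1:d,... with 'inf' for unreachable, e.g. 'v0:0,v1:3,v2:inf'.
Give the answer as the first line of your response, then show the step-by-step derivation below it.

v0:32,v1:0,v2:3,v3:inf,v4:37,v5:18,v6:13

step 1: dist = v0:inf,v1:0,v2:3,v3:inf,v4:inf,v5:18,v6:inf
step 2: dist = v0:inf,v1:0,v2:3,v3:inf,v4:37,v5:18,v6:13
step 3: dist = v0:32,v1:0,v2:3,v3:inf,v4:37,v5:18,v6:13
step 4: dist = v0:32,v1:0,v2:3,v3:inf,v4:37,v5:18,v6:13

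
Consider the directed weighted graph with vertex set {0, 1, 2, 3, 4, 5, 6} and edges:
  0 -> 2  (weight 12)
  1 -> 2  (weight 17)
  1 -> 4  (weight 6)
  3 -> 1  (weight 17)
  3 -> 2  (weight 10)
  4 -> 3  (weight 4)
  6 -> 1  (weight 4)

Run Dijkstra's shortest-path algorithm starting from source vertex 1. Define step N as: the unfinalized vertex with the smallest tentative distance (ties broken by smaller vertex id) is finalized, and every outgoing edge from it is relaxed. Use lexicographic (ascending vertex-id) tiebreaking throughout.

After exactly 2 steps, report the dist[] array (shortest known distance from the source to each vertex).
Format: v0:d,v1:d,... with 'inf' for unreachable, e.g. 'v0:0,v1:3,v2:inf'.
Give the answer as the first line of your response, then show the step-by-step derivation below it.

v0:inf,v1:0,v2:17,v3:10,v4:6,v5:inf,v6:inf

step 1: dist = v0:inf,v1:0,v2:17,v3:inf,v4:6,v5:inf,v6:inf
step 2: dist = v0:inf,v1:0,v2:17,v3:10,v4:6,v5:inf,v6:inf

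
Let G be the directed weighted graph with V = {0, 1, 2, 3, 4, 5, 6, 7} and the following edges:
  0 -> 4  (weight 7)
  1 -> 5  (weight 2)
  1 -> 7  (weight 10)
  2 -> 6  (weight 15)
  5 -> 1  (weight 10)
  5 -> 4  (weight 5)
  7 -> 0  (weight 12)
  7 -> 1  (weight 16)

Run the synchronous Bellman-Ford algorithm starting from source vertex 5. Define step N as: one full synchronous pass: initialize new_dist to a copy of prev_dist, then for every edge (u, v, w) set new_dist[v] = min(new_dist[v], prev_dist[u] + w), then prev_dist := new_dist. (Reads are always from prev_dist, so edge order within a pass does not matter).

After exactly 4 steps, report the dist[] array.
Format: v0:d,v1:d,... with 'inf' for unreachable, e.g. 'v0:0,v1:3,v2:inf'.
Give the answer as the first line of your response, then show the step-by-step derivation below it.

v0:32,v1:10,v2:inf,v3:inf,v4:5,v5:0,v6:inf,v7:20

step 1: dist = v0:inf,v1:10,v2:inf,v3:inf,v4:5,v5:0,v6:inf,v7:inf
step 2: dist = v0:inf,v1:10,v2:inf,v3:inf,v4:5,v5:0,v6:inf,v7:20
step 3: dist = v0:32,v1:10,v2:inf,v3:inf,v4:5,v5:0,v6:inf,v7:20
step 4: dist = v0:32,v1:10,v2:inf,v3:inf,v4:5,v5:0,v6:inf,v7:20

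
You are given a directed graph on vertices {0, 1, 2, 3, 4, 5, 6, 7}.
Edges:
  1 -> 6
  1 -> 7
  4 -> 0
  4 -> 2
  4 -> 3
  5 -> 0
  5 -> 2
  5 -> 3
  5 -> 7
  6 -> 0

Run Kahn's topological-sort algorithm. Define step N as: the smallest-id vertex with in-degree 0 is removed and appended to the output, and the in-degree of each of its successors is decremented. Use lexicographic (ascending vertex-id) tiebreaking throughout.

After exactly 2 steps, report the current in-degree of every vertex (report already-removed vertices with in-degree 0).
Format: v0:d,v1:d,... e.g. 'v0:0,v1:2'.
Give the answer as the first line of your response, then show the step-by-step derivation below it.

v0:2,v1:0,v2:1,v3:1,v4:0,v5:0,v6:0,v7:1

step 1: output 1; order=[1]; indeg=(3,0,2,2,0,0,0,1)
step 2: output 4; order=[1,4]; indeg=(2,0,1,1,0,0,0,1)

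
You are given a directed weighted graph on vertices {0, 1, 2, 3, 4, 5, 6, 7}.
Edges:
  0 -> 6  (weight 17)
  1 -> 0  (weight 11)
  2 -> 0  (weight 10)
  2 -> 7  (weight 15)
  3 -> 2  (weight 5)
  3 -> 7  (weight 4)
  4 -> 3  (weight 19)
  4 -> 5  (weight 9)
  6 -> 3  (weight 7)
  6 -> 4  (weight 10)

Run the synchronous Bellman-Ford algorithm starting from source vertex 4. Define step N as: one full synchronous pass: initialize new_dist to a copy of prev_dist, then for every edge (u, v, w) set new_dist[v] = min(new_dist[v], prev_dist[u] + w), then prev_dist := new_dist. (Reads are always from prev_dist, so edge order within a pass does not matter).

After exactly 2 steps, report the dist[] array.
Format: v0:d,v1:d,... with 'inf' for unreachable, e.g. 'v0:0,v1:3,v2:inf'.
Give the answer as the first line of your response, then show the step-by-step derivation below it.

v0:inf,v1:inf,v2:24,v3:19,v4:0,v5:9,v6:inf,v7:23

step 1: dist = v0:inf,v1:inf,v2:inf,v3:19,v4:0,v5:9,v6:inf,v7:inf
step 2: dist = v0:inf,v1:inf,v2:24,v3:19,v4:0,v5:9,v6:inf,v7:23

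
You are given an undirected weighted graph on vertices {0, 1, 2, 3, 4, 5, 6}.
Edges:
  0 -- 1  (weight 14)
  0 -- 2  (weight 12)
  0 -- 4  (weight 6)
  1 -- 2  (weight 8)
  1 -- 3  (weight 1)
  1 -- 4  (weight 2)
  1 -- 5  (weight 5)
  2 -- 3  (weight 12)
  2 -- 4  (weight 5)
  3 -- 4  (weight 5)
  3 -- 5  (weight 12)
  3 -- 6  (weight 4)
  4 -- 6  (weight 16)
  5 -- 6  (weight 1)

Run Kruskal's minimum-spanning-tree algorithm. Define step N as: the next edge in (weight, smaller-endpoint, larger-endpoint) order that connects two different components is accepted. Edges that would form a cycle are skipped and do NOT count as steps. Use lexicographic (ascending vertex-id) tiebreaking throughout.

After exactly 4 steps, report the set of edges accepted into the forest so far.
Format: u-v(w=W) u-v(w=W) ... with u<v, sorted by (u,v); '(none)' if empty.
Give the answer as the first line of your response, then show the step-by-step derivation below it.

1-3(w=1) 1-4(w=2) 3-6(w=4) 5-6(w=1)

step 1: add edge 1-3 (w=1); MST = {1-3(w=1)}
step 2: add edge 5-6 (w=1); MST = {1-3(w=1) 5-6(w=1)}
step 3: add edge 1-4 (w=2); MST = {1-3(w=1) 1-4(w=2) 5-6(w=1)}
step 4: add edge 3-6 (w=4); MST = {1-3(w=1) 1-4(w=2) 3-6(w=4) 5-6(w=1)}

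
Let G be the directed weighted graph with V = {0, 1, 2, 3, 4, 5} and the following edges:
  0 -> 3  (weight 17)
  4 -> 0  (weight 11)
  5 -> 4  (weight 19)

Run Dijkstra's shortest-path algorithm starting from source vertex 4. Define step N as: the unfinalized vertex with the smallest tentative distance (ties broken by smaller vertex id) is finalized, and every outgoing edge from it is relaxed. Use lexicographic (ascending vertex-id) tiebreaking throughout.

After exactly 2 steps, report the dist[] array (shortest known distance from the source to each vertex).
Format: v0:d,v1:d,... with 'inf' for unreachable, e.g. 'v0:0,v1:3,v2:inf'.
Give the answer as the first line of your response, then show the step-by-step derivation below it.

v0:11,v1:inf,v2:inf,v3:28,v4:0,v5:inf

step 1: dist = v0:11,v1:inf,v2:inf,v3:inf,v4:0,v5:inf
step 2: dist = v0:11,v1:inf,v2:inf,v3:28,v4:0,v5:inf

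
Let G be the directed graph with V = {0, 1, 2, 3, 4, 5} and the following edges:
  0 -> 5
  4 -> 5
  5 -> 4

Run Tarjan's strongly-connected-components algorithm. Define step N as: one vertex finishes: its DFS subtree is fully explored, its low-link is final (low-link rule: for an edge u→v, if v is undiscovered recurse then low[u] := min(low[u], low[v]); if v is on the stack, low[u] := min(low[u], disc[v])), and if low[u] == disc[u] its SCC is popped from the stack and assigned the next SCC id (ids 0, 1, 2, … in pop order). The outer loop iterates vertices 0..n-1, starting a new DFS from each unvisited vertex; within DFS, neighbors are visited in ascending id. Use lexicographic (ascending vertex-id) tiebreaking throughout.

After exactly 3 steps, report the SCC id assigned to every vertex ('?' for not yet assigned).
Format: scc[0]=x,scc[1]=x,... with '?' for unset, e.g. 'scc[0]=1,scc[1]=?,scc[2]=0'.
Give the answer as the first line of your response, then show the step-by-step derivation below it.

scc[0]=1,scc[1]=?,scc[2]=?,scc[3]=?,scc[4]=0,scc[5]=0

step 1: low=(low[0]=0,low[1]=?,low[2]=?,low[3]=?,low[4]=1,low[5]=1); scc=(scc[0]=?,scc[1]=?,scc[2]=?,scc[3]=?,scc[4]=?,scc[5]=?)
step 2: low=(low[0]=0,low[1]=?,low[2]=?,low[3]=?,low[4]=1,low[5]=1); scc=(scc[0]=?,scc[1]=?,scc[2]=?,scc[3]=?,scc[4]=0,scc[5]=0)
step 3: low=(low[0]=0,low[1]=?,low[2]=?,low[3]=?,low[4]=1,low[5]=1); scc=(scc[0]=1,scc[1]=?,scc[2]=?,scc[3]=?,scc[4]=0,scc[5]=0)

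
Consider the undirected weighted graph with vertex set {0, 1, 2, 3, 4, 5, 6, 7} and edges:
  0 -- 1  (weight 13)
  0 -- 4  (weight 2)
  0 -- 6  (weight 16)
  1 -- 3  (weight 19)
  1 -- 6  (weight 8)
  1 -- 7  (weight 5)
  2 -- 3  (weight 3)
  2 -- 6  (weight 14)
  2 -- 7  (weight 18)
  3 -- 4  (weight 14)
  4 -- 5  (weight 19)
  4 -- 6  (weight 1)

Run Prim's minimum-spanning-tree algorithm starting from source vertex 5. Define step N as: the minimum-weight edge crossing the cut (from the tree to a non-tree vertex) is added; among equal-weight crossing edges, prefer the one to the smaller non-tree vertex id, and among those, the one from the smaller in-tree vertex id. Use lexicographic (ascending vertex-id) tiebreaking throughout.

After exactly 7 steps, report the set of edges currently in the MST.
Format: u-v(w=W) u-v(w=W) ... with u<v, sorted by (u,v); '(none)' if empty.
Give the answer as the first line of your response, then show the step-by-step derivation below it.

0-4(w=2) 1-6(w=8) 1-7(w=5) 2-3(w=3) 2-6(w=14) 4-5(w=19) 4-6(w=1)

step 1: add edge 4-5 (w=19); MST = {4-5(w=19)}
step 2: add edge 4-6 (w=1); MST = {4-5(w=19) 4-6(w=1)}
step 3: add edge 0-4 (w=2); MST = {0-4(w=2) 4-5(w=19) 4-6(w=1)}
step 4: add edge 1-6 (w=8); MST = {0-4(w=2) 1-6(w=8) 4-5(w=19) 4-6(w=1)}
step 5: add edge 1-7 (w=5); MST = {0-4(w=2) 1-6(w=8) 1-7(w=5) 4-5(w=19) 4-6(w=1)}
step 6: add edge 2-6 (w=14); MST = {0-4(w=2) 1-6(w=8) 1-7(w=5) 2-6(w=14) 4-5(w=19) 4-6(w=1)}
step 7: add edge 2-3 (w=3); MST = {0-4(w=2) 1-6(w=8) 1-7(w=5) 2-3(w=3) 2-6(w=14) 4-5(w=19) 4-6(w=1)}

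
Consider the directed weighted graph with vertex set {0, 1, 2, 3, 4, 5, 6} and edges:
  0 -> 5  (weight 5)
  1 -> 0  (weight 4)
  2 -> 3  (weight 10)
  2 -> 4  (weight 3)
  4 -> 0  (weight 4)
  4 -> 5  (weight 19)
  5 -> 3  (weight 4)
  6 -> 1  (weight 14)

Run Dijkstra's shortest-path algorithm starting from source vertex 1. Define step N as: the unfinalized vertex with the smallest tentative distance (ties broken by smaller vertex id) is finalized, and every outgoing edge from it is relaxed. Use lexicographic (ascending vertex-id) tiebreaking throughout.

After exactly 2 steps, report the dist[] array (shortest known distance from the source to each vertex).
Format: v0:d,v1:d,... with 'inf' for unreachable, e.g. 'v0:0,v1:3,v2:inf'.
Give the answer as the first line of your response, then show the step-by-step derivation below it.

v0:4,v1:0,v2:inf,v3:inf,v4:inf,v5:9,v6:inf

step 1: dist = v0:4,v1:0,v2:inf,v3:inf,v4:inf,v5:inf,v6:inf
step 2: dist = v0:4,v1:0,v2:inf,v3:inf,v4:inf,v5:9,v6:inf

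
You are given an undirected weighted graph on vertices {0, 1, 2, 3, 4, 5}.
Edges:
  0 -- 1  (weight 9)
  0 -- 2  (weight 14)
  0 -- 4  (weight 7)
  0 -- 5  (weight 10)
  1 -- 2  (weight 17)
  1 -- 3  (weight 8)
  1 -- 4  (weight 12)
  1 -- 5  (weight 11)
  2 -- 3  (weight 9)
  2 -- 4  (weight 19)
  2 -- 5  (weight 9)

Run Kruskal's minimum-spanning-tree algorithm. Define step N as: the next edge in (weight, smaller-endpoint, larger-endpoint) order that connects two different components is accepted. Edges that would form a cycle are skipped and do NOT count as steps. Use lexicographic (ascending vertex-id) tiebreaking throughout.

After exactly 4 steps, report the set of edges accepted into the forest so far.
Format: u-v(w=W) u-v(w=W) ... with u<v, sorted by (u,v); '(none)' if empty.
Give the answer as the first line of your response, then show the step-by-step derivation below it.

0-1(w=9) 0-4(w=7) 1-3(w=8) 2-3(w=9)

step 1: add edge 0-4 (w=7); MST = {0-4(w=7)}
step 2: add edge 1-3 (w=8); MST = {0-4(w=7) 1-3(w=8)}
step 3: add edge 0-1 (w=9); MST = {0-1(w=9) 0-4(w=7) 1-3(w=8)}
step 4: add edge 2-3 (w=9); MST = {0-1(w=9) 0-4(w=7) 1-3(w=8) 2-3(w=9)}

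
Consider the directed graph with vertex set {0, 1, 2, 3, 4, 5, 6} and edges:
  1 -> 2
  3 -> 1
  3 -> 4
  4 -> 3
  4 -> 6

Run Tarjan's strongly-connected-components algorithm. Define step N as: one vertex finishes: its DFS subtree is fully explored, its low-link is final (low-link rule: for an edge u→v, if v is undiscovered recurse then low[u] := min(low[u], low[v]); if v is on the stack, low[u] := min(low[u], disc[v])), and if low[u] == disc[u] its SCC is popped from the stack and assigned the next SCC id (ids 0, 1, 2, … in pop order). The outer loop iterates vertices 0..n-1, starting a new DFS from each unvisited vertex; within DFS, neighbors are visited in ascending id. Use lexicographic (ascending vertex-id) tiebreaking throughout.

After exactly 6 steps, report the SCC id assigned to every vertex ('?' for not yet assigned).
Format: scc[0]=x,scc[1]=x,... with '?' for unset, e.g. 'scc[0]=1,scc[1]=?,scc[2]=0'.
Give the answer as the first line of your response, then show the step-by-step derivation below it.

scc[0]=0,scc[1]=2,scc[2]=1,scc[3]=4,scc[4]=4,scc[5]=?,scc[6]=3

step 1: low=(low[0]=0,low[1]=?,low[2]=?,low[3]=?,low[4]=?,low[5]=?,low[6]=?); scc=(scc[0]=0,scc[1]=?,scc[2]=?,scc[3]=?,scc[4]=?,scc[5]=?,scc[6]=?)
step 2: low=(low[0]=0,low[1]=1,low[2]=2,low[3]=?,low[4]=?,low[5]=?,low[6]=?); scc=(scc[0]=0,scc[1]=?,scc[2]=1,scc[3]=?,scc[4]=?,scc[5]=?,scc[6]=?)
step 3: low=(low[0]=0,low[1]=1,low[2]=2,low[3]=?,low[4]=?,low[5]=?,low[6]=?); scc=(scc[0]=0,scc[1]=2,scc[2]=1,scc[3]=?,scc[4]=?,scc[5]=?,scc[6]=?)
step 4: low=(low[0]=0,low[1]=1,low[2]=2,low[3]=3,low[4]=3,low[5]=?,low[6]=5); scc=(scc[0]=0,scc[1]=2,scc[2]=1,scc[3]=?,scc[4]=?,scc[5]=?,scc[6]=3)
step 5: low=(low[0]=0,low[1]=1,low[2]=2,low[3]=3,low[4]=3,low[5]=?,low[6]=5); scc=(scc[0]=0,scc[1]=2,scc[2]=1,scc[3]=?,scc[4]=?,scc[5]=?,scc[6]=3)
step 6: low=(low[0]=0,low[1]=1,low[2]=2,low[3]=3,low[4]=3,low[5]=?,low[6]=5); scc=(scc[0]=0,scc[1]=2,scc[2]=1,scc[3]=4,scc[4]=4,scc[5]=?,scc[6]=3)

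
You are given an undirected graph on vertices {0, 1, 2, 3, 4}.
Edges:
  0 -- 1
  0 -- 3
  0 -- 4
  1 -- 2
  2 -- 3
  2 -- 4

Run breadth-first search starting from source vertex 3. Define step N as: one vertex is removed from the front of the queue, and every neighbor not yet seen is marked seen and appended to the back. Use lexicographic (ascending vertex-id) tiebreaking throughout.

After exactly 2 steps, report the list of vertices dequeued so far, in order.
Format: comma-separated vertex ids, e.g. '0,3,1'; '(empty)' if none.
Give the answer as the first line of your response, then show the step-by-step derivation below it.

3,0

step 1: dequeue 3; queue=[0,2]; order=3
step 2: dequeue 0; queue=[2,1,4]; order=3,0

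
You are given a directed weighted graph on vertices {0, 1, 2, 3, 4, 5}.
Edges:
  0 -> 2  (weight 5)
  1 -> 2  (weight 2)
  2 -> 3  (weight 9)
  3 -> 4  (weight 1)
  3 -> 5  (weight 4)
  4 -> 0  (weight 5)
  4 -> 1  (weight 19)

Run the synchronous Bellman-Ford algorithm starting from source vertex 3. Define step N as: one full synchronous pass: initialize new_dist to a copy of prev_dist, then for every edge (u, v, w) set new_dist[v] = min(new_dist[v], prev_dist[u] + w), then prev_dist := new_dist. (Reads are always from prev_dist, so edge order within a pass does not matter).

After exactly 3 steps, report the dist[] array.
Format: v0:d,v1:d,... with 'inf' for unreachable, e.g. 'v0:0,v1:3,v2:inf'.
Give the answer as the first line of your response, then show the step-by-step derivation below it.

v0:6,v1:20,v2:11,v3:0,v4:1,v5:4

step 1: dist = v0:inf,v1:inf,v2:inf,v3:0,v4:1,v5:4
step 2: dist = v0:6,v1:20,v2:inf,v3:0,v4:1,v5:4
step 3: dist = v0:6,v1:20,v2:11,v3:0,v4:1,v5:4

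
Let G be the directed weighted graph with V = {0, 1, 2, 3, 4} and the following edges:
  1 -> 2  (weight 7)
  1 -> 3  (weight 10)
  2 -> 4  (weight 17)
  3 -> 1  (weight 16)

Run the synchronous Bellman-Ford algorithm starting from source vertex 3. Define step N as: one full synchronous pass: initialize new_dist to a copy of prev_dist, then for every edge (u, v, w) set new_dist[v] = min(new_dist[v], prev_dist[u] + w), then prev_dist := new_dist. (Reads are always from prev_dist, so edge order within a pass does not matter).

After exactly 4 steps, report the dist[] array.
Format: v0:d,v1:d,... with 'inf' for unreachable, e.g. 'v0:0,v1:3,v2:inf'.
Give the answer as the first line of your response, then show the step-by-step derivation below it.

v0:inf,v1:16,v2:23,v3:0,v4:40

step 1: dist = v0:inf,v1:16,v2:inf,v3:0,v4:inf
step 2: dist = v0:inf,v1:16,v2:23,v3:0,v4:inf
step 3: dist = v0:inf,v1:16,v2:23,v3:0,v4:40
step 4: dist = v0:inf,v1:16,v2:23,v3:0,v4:40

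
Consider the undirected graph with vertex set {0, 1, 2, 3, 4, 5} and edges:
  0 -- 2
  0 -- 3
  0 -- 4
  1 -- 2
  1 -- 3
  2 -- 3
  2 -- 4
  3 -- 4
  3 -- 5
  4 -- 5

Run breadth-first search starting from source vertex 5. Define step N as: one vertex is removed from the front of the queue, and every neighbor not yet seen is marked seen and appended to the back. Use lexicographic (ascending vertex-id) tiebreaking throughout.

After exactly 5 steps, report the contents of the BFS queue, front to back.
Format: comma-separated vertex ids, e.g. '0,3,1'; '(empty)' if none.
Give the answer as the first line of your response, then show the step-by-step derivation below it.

2

step 1: dequeue 5; queue=[3,4]; order=5
step 2: dequeue 3; queue=[4,0,1,2]; order=5,3
step 3: dequeue 4; queue=[0,1,2]; order=5,3,4
step 4: dequeue 0; queue=[1,2]; order=5,3,4,0
step 5: dequeue 1; queue=[2]; order=5,3,4,0,1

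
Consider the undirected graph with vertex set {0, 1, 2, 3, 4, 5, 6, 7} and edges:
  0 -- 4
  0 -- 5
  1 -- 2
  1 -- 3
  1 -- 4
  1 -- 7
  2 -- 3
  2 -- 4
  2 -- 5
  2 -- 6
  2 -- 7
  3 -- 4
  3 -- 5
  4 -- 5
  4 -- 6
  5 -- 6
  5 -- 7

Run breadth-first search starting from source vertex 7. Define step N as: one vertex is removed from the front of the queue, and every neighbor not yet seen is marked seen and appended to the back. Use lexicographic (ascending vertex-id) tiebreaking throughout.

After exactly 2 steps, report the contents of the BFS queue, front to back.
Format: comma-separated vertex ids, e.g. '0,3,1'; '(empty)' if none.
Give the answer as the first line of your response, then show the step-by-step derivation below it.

2,5,3,4

step 1: dequeue 7; queue=[1,2,5]; order=7
step 2: dequeue 1; queue=[2,5,3,4]; order=7,1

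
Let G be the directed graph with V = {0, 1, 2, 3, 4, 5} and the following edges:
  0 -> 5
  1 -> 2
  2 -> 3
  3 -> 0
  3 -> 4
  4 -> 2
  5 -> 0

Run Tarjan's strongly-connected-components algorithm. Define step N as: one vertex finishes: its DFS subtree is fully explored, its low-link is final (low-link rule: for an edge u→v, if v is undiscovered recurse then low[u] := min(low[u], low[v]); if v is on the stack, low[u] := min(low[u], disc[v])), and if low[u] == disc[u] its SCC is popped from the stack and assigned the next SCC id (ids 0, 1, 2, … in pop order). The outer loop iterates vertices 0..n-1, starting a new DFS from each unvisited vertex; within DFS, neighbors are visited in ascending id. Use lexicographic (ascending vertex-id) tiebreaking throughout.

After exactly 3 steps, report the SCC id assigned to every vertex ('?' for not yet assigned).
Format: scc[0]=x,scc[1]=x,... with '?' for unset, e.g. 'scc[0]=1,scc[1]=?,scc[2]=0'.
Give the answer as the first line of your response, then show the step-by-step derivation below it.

scc[0]=0,scc[1]=?,scc[2]=?,scc[3]=?,scc[4]=?,scc[5]=0

step 1: low=(low[0]=0,low[1]=?,low[2]=?,low[3]=?,low[4]=?,low[5]=0); scc=(scc[0]=?,scc[1]=?,scc[2]=?,scc[3]=?,scc[4]=?,scc[5]=?)
step 2: low=(low[0]=0,low[1]=?,low[2]=?,low[3]=?,low[4]=?,low[5]=0); scc=(scc[0]=0,scc[1]=?,scc[2]=?,scc[3]=?,scc[4]=?,scc[5]=0)
step 3: low=(low[0]=0,low[1]=2,low[2]=3,low[3]=4,low[4]=3,low[5]=0); scc=(scc[0]=0,scc[1]=?,scc[2]=?,scc[3]=?,scc[4]=?,scc[5]=0)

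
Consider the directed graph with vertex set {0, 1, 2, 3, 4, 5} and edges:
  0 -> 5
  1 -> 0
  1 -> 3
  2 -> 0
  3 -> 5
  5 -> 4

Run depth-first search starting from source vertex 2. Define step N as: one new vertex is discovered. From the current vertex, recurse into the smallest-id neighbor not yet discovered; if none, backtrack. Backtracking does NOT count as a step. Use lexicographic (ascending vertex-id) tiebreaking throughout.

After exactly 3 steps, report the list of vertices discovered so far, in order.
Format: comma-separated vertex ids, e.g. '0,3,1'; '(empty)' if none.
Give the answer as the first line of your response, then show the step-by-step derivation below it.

2,0,5

step 1: discover 2; path=2; order=2
step 2: discover 0; path=2>0; order=2,0
step 3: discover 5; path=2>0>5; order=2,0,5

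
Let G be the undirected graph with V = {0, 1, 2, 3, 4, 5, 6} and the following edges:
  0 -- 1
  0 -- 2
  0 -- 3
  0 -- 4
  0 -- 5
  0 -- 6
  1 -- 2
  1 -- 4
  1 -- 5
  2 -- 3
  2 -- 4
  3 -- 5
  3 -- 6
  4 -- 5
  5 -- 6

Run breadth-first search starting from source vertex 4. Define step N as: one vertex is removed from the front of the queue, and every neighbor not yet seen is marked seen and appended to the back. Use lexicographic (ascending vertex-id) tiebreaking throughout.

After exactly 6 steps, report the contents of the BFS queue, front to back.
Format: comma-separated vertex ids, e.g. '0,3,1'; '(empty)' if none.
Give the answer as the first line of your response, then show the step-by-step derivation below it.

6

step 1: dequeue 4; queue=[0,1,2,5]; order=4
step 2: dequeue 0; queue=[1,2,5,3,6]; order=4,0
step 3: dequeue 1; queue=[2,5,3,6]; order=4,0,1
step 4: dequeue 2; queue=[5,3,6]; order=4,0,1,2
step 5: dequeue 5; queue=[3,6]; order=4,0,1,2,5
step 6: dequeue 3; queue=[6]; order=4,0,1,2,5,3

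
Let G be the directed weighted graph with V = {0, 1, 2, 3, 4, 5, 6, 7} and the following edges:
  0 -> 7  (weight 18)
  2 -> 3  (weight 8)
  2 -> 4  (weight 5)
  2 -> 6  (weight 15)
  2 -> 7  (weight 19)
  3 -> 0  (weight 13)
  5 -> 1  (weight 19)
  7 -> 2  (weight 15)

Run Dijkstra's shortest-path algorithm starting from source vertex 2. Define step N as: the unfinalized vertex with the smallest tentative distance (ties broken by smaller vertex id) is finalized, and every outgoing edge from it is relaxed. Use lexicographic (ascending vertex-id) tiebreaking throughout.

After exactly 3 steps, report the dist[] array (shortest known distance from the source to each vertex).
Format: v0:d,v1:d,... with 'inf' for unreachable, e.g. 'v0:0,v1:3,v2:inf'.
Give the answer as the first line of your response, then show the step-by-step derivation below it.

v0:21,v1:inf,v2:0,v3:8,v4:5,v5:inf,v6:15,v7:19

step 1: dist = v0:inf,v1:inf,v2:0,v3:8,v4:5,v5:inf,v6:15,v7:19
step 2: dist = v0:inf,v1:inf,v2:0,v3:8,v4:5,v5:inf,v6:15,v7:19
step 3: dist = v0:21,v1:inf,v2:0,v3:8,v4:5,v5:inf,v6:15,v7:19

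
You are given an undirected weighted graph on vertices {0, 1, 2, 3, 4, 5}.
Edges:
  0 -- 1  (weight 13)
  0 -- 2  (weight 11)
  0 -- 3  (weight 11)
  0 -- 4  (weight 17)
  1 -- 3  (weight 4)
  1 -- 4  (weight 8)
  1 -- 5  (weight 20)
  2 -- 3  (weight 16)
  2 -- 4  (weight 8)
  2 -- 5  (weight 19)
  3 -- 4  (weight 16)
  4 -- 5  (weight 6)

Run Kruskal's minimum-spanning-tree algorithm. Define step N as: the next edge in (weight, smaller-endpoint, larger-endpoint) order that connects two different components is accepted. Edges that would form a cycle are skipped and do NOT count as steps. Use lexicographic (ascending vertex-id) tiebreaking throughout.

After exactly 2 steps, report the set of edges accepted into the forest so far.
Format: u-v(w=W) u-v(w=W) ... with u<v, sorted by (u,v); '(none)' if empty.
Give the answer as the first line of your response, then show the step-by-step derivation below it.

1-3(w=4) 4-5(w=6)

step 1: add edge 1-3 (w=4); MST = {1-3(w=4)}
step 2: add edge 4-5 (w=6); MST = {1-3(w=4) 4-5(w=6)}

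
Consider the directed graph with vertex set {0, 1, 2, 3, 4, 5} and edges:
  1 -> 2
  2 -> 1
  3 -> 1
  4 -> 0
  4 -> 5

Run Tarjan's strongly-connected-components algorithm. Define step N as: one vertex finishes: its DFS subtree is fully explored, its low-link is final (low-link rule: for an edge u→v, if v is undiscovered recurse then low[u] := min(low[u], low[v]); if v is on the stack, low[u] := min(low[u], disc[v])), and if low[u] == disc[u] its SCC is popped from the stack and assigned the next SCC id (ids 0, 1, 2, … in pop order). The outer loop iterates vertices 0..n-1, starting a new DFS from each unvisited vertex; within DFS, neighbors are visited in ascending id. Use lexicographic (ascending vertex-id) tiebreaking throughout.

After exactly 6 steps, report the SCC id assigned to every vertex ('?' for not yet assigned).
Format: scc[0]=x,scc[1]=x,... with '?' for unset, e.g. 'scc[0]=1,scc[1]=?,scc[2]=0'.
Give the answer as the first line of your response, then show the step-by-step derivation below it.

scc[0]=0,scc[1]=1,scc[2]=1,scc[3]=2,scc[4]=4,scc[5]=3

step 1: low=(low[0]=0,low[1]=?,low[2]=?,low[3]=?,low[4]=?,low[5]=?); scc=(scc[0]=0,scc[1]=?,scc[2]=?,scc[3]=?,scc[4]=?,scc[5]=?)
step 2: low=(low[0]=0,low[1]=1,low[2]=1,low[3]=?,low[4]=?,low[5]=?); scc=(scc[0]=0,scc[1]=?,scc[2]=?,scc[3]=?,scc[4]=?,scc[5]=?)
step 3: low=(low[0]=0,low[1]=1,low[2]=1,low[3]=?,low[4]=?,low[5]=?); scc=(scc[0]=0,scc[1]=1,scc[2]=1,scc[3]=?,scc[4]=?,scc[5]=?)
step 4: low=(low[0]=0,low[1]=1,low[2]=1,low[3]=3,low[4]=?,low[5]=?); scc=(scc[0]=0,scc[1]=1,scc[2]=1,scc[3]=2,scc[4]=?,scc[5]=?)
step 5: low=(low[0]=0,low[1]=1,low[2]=1,low[3]=3,low[4]=4,low[5]=5); scc=(scc[0]=0,scc[1]=1,scc[2]=1,scc[3]=2,scc[4]=?,scc[5]=3)
step 6: low=(low[0]=0,low[1]=1,low[2]=1,low[3]=3,low[4]=4,low[5]=5); scc=(scc[0]=0,scc[1]=1,scc[2]=1,scc[3]=2,scc[4]=4,scc[5]=3)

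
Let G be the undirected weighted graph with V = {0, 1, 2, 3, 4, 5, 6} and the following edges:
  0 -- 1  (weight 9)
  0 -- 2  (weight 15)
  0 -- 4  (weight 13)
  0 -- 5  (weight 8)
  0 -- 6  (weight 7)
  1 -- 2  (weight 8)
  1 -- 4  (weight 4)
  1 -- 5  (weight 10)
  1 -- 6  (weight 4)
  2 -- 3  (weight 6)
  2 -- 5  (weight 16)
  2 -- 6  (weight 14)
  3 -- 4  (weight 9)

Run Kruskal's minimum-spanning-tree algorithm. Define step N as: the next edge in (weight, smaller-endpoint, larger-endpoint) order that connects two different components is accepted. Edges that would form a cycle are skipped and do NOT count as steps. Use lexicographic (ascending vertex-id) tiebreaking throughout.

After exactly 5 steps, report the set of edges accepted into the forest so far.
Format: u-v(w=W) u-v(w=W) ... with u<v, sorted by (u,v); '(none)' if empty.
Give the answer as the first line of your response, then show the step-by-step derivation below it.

0-5(w=8) 0-6(w=7) 1-4(w=4) 1-6(w=4) 2-3(w=6)

step 1: add edge 1-4 (w=4); MST = {1-4(w=4)}
step 2: add edge 1-6 (w=4); MST = {1-4(w=4) 1-6(w=4)}
step 3: add edge 2-3 (w=6); MST = {1-4(w=4) 1-6(w=4) 2-3(w=6)}
step 4: add edge 0-6 (w=7); MST = {0-6(w=7) 1-4(w=4) 1-6(w=4) 2-3(w=6)}
step 5: add edge 0-5 (w=8); MST = {0-5(w=8) 0-6(w=7) 1-4(w=4) 1-6(w=4) 2-3(w=6)}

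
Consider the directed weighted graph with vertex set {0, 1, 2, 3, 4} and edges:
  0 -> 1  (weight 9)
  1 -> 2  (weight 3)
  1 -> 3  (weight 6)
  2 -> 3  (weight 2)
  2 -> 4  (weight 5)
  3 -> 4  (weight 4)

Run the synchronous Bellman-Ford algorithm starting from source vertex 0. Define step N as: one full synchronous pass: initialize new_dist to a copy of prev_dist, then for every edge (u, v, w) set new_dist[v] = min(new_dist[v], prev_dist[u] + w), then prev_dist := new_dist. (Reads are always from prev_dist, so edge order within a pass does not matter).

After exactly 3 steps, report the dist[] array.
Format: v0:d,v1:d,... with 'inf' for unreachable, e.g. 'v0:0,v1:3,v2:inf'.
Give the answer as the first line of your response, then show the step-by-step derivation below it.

v0:0,v1:9,v2:12,v3:14,v4:17

step 1: dist = v0:0,v1:9,v2:inf,v3:inf,v4:inf
step 2: dist = v0:0,v1:9,v2:12,v3:15,v4:inf
step 3: dist = v0:0,v1:9,v2:12,v3:14,v4:17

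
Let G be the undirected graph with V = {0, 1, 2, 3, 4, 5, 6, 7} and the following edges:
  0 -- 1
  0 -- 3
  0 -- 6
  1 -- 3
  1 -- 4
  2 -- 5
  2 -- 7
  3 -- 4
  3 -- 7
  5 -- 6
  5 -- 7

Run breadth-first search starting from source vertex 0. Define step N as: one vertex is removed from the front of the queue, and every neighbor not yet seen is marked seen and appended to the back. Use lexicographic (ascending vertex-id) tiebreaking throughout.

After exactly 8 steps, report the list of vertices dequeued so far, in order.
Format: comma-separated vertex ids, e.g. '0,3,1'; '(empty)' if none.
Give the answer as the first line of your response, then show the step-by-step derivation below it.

0,1,3,6,4,7,5,2

step 1: dequeue 0; queue=[1,3,6]; order=0
step 2: dequeue 1; queue=[3,6,4]; order=0,1
step 3: dequeue 3; queue=[6,4,7]; order=0,1,3
step 4: dequeue 6; queue=[4,7,5]; order=0,1,3,6
step 5: dequeue 4; queue=[7,5]; order=0,1,3,6,4
step 6: dequeue 7; queue=[5,2]; order=0,1,3,6,4,7
step 7: dequeue 5; queue=[2]; order=0,1,3,6,4,7,5
step 8: dequeue 2; queue=[(empty)]; order=0,1,3,6,4,7,5,2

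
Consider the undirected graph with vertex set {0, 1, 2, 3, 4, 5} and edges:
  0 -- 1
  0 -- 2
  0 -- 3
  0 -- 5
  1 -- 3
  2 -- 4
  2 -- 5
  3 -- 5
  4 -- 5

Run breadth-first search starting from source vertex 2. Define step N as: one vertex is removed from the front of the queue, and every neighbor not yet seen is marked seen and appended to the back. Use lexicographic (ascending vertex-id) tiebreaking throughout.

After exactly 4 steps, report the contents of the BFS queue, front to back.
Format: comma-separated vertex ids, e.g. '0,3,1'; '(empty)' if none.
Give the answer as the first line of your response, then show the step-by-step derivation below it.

1,3

step 1: dequeue 2; queue=[0,4,5]; order=2
step 2: dequeue 0; queue=[4,5,1,3]; order=2,0
step 3: dequeue 4; queue=[5,1,3]; order=2,0,4
step 4: dequeue 5; queue=[1,3]; order=2,0,4,5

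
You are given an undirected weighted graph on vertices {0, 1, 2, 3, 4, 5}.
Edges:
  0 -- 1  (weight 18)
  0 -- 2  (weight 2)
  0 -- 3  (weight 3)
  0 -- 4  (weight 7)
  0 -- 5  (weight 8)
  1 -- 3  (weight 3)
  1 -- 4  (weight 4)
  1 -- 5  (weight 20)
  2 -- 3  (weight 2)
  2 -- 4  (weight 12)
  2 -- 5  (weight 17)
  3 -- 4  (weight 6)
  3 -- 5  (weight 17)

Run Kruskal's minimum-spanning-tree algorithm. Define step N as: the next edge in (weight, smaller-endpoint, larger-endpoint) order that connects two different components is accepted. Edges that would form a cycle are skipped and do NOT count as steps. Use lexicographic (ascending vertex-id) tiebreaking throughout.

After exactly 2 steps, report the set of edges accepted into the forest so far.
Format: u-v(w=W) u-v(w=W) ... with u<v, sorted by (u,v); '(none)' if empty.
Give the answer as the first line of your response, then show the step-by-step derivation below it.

0-2(w=2) 2-3(w=2)

step 1: add edge 0-2 (w=2); MST = {0-2(w=2)}
step 2: add edge 2-3 (w=2); MST = {0-2(w=2) 2-3(w=2)}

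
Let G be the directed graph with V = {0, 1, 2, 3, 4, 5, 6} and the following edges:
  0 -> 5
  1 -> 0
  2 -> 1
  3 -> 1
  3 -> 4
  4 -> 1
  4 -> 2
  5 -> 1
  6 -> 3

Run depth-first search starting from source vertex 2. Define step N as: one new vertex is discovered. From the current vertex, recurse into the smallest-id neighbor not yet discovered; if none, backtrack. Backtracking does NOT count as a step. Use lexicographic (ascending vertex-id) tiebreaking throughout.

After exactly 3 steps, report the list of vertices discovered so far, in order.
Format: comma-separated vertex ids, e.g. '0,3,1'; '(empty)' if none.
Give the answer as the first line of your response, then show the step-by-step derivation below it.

2,1,0

step 1: discover 2; path=2; order=2
step 2: discover 1; path=2>1; order=2,1
step 3: discover 0; path=2>1>0; order=2,1,0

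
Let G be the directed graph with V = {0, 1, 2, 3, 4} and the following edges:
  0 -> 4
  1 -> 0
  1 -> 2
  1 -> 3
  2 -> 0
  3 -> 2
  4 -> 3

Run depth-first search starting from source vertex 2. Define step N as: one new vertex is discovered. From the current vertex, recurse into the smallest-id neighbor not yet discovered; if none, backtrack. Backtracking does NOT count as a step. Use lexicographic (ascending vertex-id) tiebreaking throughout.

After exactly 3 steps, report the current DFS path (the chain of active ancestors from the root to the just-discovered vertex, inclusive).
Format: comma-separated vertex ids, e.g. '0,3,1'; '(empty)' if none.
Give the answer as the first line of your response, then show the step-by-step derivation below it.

2,0,4

step 1: discover 2; path=2; order=2
step 2: discover 0; path=2>0; order=2,0
step 3: discover 4; path=2>0>4; order=2,0,4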